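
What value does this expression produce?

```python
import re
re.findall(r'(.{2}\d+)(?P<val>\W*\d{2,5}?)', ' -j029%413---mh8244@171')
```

Lazy quantifiers expand one character at a time until the remainder of the pattern can match.
Multiple groups make `findall` return tuples — one 2-tuple for each match.

[('-j029', '%41'), ('mh8244', '@17')]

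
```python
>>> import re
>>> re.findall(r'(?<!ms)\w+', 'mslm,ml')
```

['mslm', 'ml']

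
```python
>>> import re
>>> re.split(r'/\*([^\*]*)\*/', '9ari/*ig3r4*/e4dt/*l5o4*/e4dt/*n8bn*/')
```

Matches to split on: at [4:13] → '/*ig3r4*/'; at [17:25] → '/*l5o4*/'; at [29:37] → '/*n8bn*/'.
With a capturing group present, the delimiter's captured portion is kept in the result list.

['9ari', 'ig3r4', 'e4dt', 'l5o4', 'e4dt', 'n8bn', '']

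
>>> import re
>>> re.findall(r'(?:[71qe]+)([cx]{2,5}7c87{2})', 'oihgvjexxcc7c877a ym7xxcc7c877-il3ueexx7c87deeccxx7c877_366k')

['xxcc7c877', 'xxcc7c877', 'ccxx7c877']

This matches one or more of one of [71qe] (non-capturing group); then 2 to 5 of one of [cx], then the literal '7c8', then exactly 2 of a literal '7' (captured).
Walking the string: at [6:16] match 'exxcc7c877', group 1 = 'xxcc7c877'; at [20:30] match '7xxcc7c877', group 1 = 'xxcc7c877'; at [44:55] match 'eeccxx7c877', group 1 = 'ccxx7c877'.
One capturing group, so `findall` returns just the captured substring from each match — 3 in all.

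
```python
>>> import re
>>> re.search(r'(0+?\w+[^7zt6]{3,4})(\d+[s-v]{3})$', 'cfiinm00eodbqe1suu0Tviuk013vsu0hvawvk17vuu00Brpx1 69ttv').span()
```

(6, 55)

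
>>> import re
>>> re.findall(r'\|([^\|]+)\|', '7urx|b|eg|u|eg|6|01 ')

['b', 'u', '6']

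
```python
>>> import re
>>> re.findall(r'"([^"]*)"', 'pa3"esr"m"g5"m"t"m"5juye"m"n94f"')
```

With a single group, `findall` returns only what that group captured — 5 items.

['esr', 'g5', 't', '5juye', 'n94f']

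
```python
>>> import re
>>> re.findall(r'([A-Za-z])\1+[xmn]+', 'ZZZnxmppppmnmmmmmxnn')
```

['Z', 'p']

`\1` has to match the exact text group 1 already captured.
Scanning left to right: at [0:6] match 'ZZZnxm', group 1 = 'Z'; at [6:20] match 'ppppmnmmmmmxnn', group 1 = 'p'.
With a single group, `findall` returns only what that group captured — 2 items.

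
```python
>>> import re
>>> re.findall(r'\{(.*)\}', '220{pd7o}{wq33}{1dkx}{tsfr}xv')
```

['pd7o}{wq33}{1dkx}{tsfr']

Scanning left to right: at [3:27] match '{pd7o}{wq33}{1dkx}{tsfr}', group 1 = 'pd7o}{wq33}{1dkx}{tsfr'.
`findall` collects group 1 from the one match (1 total).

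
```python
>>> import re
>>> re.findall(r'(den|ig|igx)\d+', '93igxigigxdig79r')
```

One capturing group, so `findall` returns just the captured substring from the one match — 1 in all.

['ig']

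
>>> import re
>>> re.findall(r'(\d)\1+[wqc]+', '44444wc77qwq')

The backreference `\1` re-matches whatever the first group consumed, character for character.
`findall` collects group 1 from each match (2 total).

['4', '7']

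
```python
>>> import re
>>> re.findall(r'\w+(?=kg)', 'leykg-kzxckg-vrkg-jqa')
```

['ley', 'kzxc', 'vr']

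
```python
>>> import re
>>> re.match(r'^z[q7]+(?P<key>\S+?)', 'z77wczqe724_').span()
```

(0, 4)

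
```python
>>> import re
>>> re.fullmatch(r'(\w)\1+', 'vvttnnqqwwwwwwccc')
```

None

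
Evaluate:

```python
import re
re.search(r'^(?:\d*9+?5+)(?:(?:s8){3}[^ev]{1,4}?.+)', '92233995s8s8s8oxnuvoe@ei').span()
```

The pattern matches anchored at the start of the string; then zero or more of a digit, then one or more of a literal '9' (lazy), then one or more of a literal '5' (non-capturing group); then the literal 's8' repeated 3 times, then 1 to 4 of any character except [ev] (lazy), then one or more of any character (non-capturing group).
`search` walks the string left to right and returns the first match it finds.
The match spans [0:24] → '92233995s8s8s8oxnuvoe@ei'.

(0, 24)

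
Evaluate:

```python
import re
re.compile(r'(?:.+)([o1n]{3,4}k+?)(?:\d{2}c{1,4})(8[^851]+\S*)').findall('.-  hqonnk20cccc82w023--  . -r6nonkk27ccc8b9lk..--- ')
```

[('nonkk', '8b9lk..--- ')]

`findall` packs the 2 group values into a tuple for every match.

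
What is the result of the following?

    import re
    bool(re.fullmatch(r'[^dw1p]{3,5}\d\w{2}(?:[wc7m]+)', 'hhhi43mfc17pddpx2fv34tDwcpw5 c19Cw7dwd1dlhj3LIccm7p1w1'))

Pattern: 3 to 5 of any character except [dw1p], then a digit, then exactly 2 of a word character; then one or more of one of [wc7m] (non-capturing group).
For `fullmatch`, every character of the input must be accounted for by the pattern.
Here the pattern can't cover the whole string, so the call returns None, and `bool(None)` is False.

False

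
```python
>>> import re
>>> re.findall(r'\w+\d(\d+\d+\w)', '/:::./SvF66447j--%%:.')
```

['47j']

The pattern matches one or more of a word character; then a digit; then one or more of a digit, then one or more of a digit, then a word character (captured).
Because there's exactly one group, `findall` drops the full match and keeps group 1 from the one hit.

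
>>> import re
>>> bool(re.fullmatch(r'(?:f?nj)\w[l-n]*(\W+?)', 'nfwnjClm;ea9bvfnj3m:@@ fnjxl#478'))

False

`re.fullmatch` is like wrapping the pattern in `^…$` (in single-line mode).
Here the string isn't matched end-to-end, so the call returns None, and `bool(None)` is False.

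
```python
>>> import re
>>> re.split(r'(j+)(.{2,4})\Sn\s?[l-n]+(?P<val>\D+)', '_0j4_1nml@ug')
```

The pattern matches one or more of a literal 'j' (captured); then 2 to 4 of any character (captured); then a non-whitespace character, then a literal 'n', then optionally whitespace; then one or more of a character in [l-n]; then one or more of a non-digit (captured as 'val').
Matches to split on: at [2:12] → 'j4_1nml@ug'.
Because the pattern has a capturing group, `split` also inserts each captured text between the pieces.

['_0', 'j', '4_', '@ug', '']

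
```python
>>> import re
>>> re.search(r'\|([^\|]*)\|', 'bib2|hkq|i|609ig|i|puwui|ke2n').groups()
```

The match spans [4:9] → '|hkq|'.
Captured: group 1 = 'hkq'.

('hkq',)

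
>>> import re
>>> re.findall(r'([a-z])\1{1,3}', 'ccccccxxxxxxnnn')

['c', 'c', 'x', 'x', 'n']

`\1` is not a pattern — it's the concrete string captured by group 1, re-applied verbatim.
Walking the string: at [0:4] match 'cccc', group 1 = 'c'; at [4:6] match 'cc', group 1 = 'c'; at [6:10] match 'xxxx', group 1 = 'x'; at [10:12] match 'xx', group 1 = 'x'; at [12:15] match 'nnn', group 1 = 'n'.
One capturing group, so `findall` returns just the captured substring from each match — 5 in all.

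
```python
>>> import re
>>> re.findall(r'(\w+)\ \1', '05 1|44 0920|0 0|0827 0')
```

['0']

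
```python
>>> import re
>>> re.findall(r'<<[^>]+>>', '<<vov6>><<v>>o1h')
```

['<<vov6>>', '<<v>>']

No capturing groups, so `findall` returns the 2 full match strings.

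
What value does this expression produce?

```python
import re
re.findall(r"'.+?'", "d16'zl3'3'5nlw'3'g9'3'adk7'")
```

Scanning left to right: at [3:8] → "'zl3'"; at [9:15] → "'5nlw'"; at [16:20] → "'g9'"; at [21:27] → "'adk7'".
`findall` yields the raw match text (4 of them) because the pattern has no groups.

["'zl3'", "'5nlw'", "'g9'", "'adk7'"]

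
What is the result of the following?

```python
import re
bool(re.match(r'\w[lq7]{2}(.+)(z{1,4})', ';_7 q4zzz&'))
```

`re.match` only tries the pattern at the start of the string.
Here position 0 doesn't satisfy it, so the call returns None, and `bool(None)` is False.

False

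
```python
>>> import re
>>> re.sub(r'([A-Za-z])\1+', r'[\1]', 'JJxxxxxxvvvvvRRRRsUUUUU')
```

`\1` has to match the exact text group 1 already captured.
Matches: at [0:2] → 'JJ'; at [2:8] → 'xxxxxx'; at [8:13] → 'vvvvv'; at [13:17] → 'RRRR'; at [18:23] → 'UUUUU'.
The replacement refers to a captured group, so each match is rewritten using its own captured text.

'[J][x][v][R]s[U]'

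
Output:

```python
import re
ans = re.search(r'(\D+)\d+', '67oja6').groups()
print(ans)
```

('oja',)

The match spans [2:6] → 'oja6'.
Captured: group 1 = 'oja'.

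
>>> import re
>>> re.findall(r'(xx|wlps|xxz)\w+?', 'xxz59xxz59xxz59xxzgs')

['xx', 'xx', 'xx', 'xx']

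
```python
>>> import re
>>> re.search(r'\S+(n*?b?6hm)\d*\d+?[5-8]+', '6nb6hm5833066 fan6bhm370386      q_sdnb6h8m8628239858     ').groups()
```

('6hm',)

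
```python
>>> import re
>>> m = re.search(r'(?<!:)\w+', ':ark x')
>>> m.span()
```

(2, 4)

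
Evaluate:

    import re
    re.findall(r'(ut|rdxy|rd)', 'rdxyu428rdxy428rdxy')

`|` is ordered: at each position the engine commits to the first alternative that works.
Matches: at [0:4] match 'rdxy', group 1 = 'rdxy'; at [8:12] match 'rdxy', group 1 = 'rdxy'; at [15:19] match 'rdxy', group 1 = 'rdxy'.
With a single group, `findall` returns only what that group captured — 3 items.

['rdxy', 'rdxy', 'rdxy']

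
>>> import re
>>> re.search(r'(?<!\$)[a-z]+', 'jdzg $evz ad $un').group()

The negative lookahead/lookbehind blocks any match where the forbidden context is present.
The match spans [0:4] → 'jdzg'.

'jdzg'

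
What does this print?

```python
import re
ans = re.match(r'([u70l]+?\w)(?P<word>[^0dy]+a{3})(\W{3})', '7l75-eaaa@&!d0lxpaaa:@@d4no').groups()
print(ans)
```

The match spans [0:12] → '7l75-eaaa@&!'.
Captured: group 1 = '7l', group 2 = '75-eaaa', group 3 = '@&!'.

('7l', '75-eaaa', '@&!')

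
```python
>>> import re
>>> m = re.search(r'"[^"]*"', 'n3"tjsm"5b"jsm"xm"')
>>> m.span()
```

(2, 8)

`search` walks the string left to right and returns the first match it finds.
The match spans [2:8] → '"tjsm"'.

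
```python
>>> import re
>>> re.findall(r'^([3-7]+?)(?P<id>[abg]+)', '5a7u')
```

[('5', 'a')]

The pattern matches anchored at the start of the string; then one or more of a character in [3-7] (lazy) (captured); then one or more of one of [abg] (captured as 'id').
Walking the string: at [0:2] match '5a', groups = ('5', 'a').
`findall` packs the 2 group values into a tuple for every match.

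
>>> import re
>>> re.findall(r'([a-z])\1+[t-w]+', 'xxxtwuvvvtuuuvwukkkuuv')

The backreference `\1` re-matches whatever the first group consumed, character for character.
Because there's exactly one group, `findall` drops the full match and keeps group 1 from each hit.

['x', 'k']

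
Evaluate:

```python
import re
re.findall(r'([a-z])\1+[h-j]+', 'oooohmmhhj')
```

['o', 'm']

A backreference is literal: `\1` must see the identical characters the first group matched.
Scanning left to right: at [0:5] match 'ooooh', group 1 = 'o'; at [5:10] match 'mmhhj', group 1 = 'm'.
One capturing group, so `findall` returns just the captured substring from each match — 2 in all.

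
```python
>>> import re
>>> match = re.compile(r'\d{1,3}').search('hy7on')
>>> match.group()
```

The pattern matches 1 to 3 of a digit.
`search` walks the string left to right and returns the first match it finds.
The match spans [2:3] → '7'.

'7'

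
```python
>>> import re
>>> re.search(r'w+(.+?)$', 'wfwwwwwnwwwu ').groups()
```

The match spans [0:13] → 'wfwwwwwnwwwu '.
Captured: group 1 = 'fwwwwwnwwwu '.

('fwwwwwnwwwu ',)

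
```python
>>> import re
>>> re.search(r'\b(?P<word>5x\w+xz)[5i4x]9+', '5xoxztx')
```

None

Here no position works, so the call returns None.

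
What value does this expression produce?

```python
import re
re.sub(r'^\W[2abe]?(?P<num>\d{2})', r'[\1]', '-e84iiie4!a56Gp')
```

'[84]iiie4!a56Gp'

This matches anchored at the start of the string; then a non-word character, then optionally one of [2abe]; then exactly 2 of a digit (captured as 'num').
Matches: at [0:4] → '-e84'.
The replacement refers to a captured group, so each match is rewritten using its own captured text.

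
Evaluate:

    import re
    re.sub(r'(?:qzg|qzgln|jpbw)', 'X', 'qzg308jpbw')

'X308X'

Matches: at [0:3] → 'qzg'; at [6:10] → 'jpbw'.
`sub` substitutes 'X' at each match site.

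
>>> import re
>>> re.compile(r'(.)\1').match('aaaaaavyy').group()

'aa'

`match` is anchored at position 0; if the pattern doesn't fit there, it returns None.
The match spans [0:2] → 'aa'.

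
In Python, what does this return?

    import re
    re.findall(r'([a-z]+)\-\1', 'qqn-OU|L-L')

[]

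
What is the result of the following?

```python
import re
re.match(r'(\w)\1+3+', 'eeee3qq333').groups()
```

The match spans [0:5] → 'eeee3'.
Captured: group 1 = 'e'.

('e',)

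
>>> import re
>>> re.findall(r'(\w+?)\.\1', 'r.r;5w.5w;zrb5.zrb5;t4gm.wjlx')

['r', '5w', 'zrb5']

A backreference is literal: `\1` must see the identical characters the first group matched.
`findall` collects group 1 from each match (3 total).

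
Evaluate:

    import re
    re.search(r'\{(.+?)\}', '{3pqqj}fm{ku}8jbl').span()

(0, 7)

Unlike `match`, `search` isn't anchored — it looks for the pattern anywhere in the string.
The match spans [0:7] → '{3pqqj}'.
Captured: group 1 = '3pqqj'.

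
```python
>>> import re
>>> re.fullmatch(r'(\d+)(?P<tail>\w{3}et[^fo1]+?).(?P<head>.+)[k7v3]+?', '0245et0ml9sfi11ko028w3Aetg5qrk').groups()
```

('0', '245et0', 'l9sfi11ko028w3Aetg5qr')

The match spans [0:30] → '0245et0ml9sfi11ko028w3Aetg5qrk'.
Captured: group 1 = '0', group 2 = '245et0', group 3 = 'l9sfi11ko028w3Aetg5qr'.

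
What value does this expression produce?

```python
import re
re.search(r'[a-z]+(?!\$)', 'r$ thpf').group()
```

A negative assertion filters positions out without eating any characters.
`re.search` scans for the first position where the pattern succeeds.
The match spans [3:7] → 'thpf'.

'thpf'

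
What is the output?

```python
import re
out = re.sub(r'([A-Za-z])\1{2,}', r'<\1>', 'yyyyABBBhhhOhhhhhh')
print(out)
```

A backreference is literal: `\1` must see the identical characters the first group matched.
Matches: at [0:4] → 'yyyy'; at [5:8] → 'BBB'; at [8:11] → 'hhh'; at [12:18] → 'hhhhhh'.
`\1` in the replacement pulls in group 1's text for each match.

<y>A<B><h>O<h>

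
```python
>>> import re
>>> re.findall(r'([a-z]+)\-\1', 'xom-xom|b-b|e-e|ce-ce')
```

After group 1 captures some text, `\1` only succeeds where that same text appears again.
Because there's exactly one group, `findall` drops the full match and keeps group 1 from each hit.

['xom', 'b', 'e', 'ce']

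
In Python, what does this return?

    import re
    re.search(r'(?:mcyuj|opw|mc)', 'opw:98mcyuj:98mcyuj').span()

(0, 3)

`re.search` tries every starting position until one works.
The match spans [0:3] → 'opw'.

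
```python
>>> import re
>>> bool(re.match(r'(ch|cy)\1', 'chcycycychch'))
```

`match` is anchored at position 0; if the pattern doesn't fit there, it returns None.
Here position 0 doesn't satisfy it, so the call returns None, and `bool(None)` is False.

False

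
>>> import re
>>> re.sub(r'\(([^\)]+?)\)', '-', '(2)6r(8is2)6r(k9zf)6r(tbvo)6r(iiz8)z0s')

`sub` substitutes '-' at each match site.

'-6r-6r-6r-6r-z0s'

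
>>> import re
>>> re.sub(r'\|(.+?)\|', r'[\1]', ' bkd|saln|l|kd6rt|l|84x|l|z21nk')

Lazy quantifiers expand one character at a time until the remainder of the pattern can match.
Each match is replaced using the text its own group 1 captured.

' bkd[saln]l[kd6rt]l[84x]l|z21nk'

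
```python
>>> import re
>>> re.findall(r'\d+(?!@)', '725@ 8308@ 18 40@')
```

The negative lookahead/lookbehind blocks any match where the forbidden context is present.
Walking the string: at [0:2] → '72'; at [5:8] → '830'; at [11:13] → '18'; at [14:15] → '4'.
`findall` yields the raw match text (4 of them) because the pattern has no groups.

['72', '830', '18', '4']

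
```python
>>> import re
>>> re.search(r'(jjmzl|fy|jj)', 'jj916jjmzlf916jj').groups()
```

('jj',)

`search` walks the string left to right and returns the first match it finds.
The match spans [0:2] → 'jj'.
Captured: group 1 = 'jj'.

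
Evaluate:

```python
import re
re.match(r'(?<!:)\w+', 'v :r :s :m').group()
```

'v'

A negative assertion filters positions out without eating any characters.
`match` is anchored at position 0; if the pattern doesn't fit there, it returns None.
The match spans [0:1] → 'v'.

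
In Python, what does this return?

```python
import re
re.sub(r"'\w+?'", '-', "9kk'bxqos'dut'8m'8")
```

Matches: at [3:10] → "'bxqos'"; at [13:17] → "'8m'".
`sub` substitutes '-' at each match site.

'9kk-dut-8'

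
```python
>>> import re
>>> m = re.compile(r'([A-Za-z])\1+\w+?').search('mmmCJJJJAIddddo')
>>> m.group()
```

'mmmC'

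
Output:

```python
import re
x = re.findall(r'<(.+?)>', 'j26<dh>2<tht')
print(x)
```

['dh']

`findall` collects group 1 from the one match (1 total).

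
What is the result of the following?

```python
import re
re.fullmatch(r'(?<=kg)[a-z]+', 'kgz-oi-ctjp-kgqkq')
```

For `fullmatch`, every character of the input must be accounted for by the pattern.
Here there's no way to consume every character, so the call returns None.

None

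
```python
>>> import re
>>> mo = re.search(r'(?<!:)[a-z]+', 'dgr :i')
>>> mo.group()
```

`(?!…)`/`(?<!…)` only lets a position through if the neighbouring text does NOT match; no characters are consumed.
The match spans [0:3] → 'dgr'.

'dgr'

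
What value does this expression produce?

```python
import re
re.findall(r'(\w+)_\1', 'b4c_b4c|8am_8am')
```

['b4c', '8am']

The backreference `\1` re-matches whatever the first group consumed, character for character.
`findall` collects group 1 from each match (2 total).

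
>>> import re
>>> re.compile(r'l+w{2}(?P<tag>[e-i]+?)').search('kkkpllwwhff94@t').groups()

The pattern matches one or more of a literal 'l', then exactly 2 of the literal 'w'; then one or more of a character in [e-i] (lazy) (captured as 'tag').
A `+?`/`*?`/`{m,n}?` starts at its minimum and grows only as far as needed for what follows to match.
`re.search` tries every starting position until one works.
The match spans [4:9] → 'llwwh'.
Captured: group 1 = 'h'.

('h',)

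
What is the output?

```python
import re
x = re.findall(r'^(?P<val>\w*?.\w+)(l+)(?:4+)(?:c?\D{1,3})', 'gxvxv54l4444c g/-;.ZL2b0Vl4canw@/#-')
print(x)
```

[('gxvxv54', 'l')]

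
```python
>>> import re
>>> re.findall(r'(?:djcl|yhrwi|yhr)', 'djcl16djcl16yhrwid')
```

['djcl', 'djcl', 'yhrwi']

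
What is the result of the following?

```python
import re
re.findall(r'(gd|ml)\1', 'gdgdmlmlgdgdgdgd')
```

['gd', 'ml', 'gd', 'gd']

`\1` has to match the exact text group 1 already captured.
Walking the string: at [0:4] match 'gdgd', group 1 = 'gd'; at [4:8] match 'mlml', group 1 = 'ml'; at [8:12] match 'gdgd', group 1 = 'gd'; at [12:16] match 'gdgd', group 1 = 'gd'.
`findall` collects group 1 from each match (4 total).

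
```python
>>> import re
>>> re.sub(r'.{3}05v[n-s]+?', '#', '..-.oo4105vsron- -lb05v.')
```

Pattern: exactly 3 of any character, then the literal '05v'; then one or more of a character in [n-s] (lazy).
Matches: at [5:12] → 'o4105vs'.
`sub` substitutes '#' at each match site.

'..-.o#ron- -lb05v.'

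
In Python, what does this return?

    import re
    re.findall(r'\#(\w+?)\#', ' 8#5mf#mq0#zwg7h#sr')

['5mf', 'zwg7h']

Because there's exactly one group, `findall` drops the full match and keeps group 1 from each hit.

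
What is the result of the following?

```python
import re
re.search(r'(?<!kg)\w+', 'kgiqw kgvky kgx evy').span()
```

(0, 5)

A negative assertion filters positions out without eating any characters.
The match spans [0:5] → 'kgiqw'.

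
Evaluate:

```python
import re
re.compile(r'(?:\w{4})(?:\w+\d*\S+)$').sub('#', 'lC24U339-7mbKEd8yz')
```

'#'

Each match is replaced by '#'.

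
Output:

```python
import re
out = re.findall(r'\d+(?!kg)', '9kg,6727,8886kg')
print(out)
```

The negative lookaround is zero-width — it rules out positions where the adjacent text would match, without consuming anything.
Scanning left to right: at [4:8] → '6727'; at [9:12] → '888'.
No capturing groups, so `findall` returns the 2 full match strings.

['6727', '888']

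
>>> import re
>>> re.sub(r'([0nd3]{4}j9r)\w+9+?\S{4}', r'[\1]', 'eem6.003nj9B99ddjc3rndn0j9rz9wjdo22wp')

This matches exactly 4 of one of [0nd3], then the literal 'j9r' (captured); then one or more of a word character, then one or more of a literal '9' (lazy), then exactly 4 of a non-whitespace character.
Matches: at [20:33] → 'ndn0j9rz9wjdo'.
`\1` in the replacement pulls in group 1's text for each match.

'eem6.003nj9B99ddjc3r[ndn0j9r]22wp'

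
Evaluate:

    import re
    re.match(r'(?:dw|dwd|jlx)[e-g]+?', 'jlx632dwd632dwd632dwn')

None

`match` is anchored at position 0; if the pattern doesn't fit there, it returns None.
Here position 0 doesn't satisfy it, so the call returns None.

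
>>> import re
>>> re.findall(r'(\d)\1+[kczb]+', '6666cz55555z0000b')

`\1` has to match the exact text group 1 already captured.
Walking the string: at [0:6] match '6666cz', group 1 = '6'; at [6:12] match '55555z', group 1 = '5'; at [12:17] match '0000b', group 1 = '0'.
With a single group, `findall` returns only what that group captured — 3 items.

['6', '5', '0']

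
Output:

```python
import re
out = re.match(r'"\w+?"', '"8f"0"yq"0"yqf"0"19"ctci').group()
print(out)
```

`re.match` only tries the pattern at the start of the string.
The match spans [0:4] → '"8f"'.

"8f"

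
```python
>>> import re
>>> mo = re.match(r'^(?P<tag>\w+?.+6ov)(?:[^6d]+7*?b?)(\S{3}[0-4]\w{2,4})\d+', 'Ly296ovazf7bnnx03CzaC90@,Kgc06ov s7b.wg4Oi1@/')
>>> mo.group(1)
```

The pattern matches anchored at the start of the string; then one or more of a word character (lazy), then one or more of any character, then the literal '6ov' (captured as 'tag'); then one or more of any character except [6d], then zero or more of the literal '7' (lazy), then optionally the literal 'b' (non-capturing group); then exactly 3 of a non-whitespace character, then a character in [0-4], then 2 to 4 of a word character (captured); then one or more of a digit.
`re.match` only tries the pattern at the start of the string.
The match spans [0:43] → 'Ly296ovazf7bnnx03CzaC90@,Kgc06ov s7b.wg4Oi1'.
Captured: group 1 = 'Ly296ovazf7bnnx03CzaC90@,Kgc06ov', group 2 = '.wg4Oi'.

'Ly296ovazf7bnnx03CzaC90@,Kgc06ov'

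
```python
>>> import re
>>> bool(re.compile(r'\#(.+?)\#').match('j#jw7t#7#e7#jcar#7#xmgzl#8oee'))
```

`re.match` won't scan ahead — the pattern has to work from the very first character.
Here the string doesn't start with a match, so the call returns None, and `bool(None)` is False.

False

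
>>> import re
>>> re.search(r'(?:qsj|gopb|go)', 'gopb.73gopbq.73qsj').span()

(0, 4)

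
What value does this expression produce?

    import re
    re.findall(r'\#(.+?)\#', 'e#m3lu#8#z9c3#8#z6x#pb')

['m3lu', 'z9c3', 'z6x']

A `+?`/`*?`/`{m,n}?` starts at its minimum and grows only as far as needed for what follows to match.
Scanning left to right: at [1:7] match '#m3lu#', group 1 = 'm3lu'; at [8:14] match '#z9c3#', group 1 = 'z9c3'; at [15:20] match '#z6x#', group 1 = 'z6x'.
With a single group, `findall` returns only what that group captured — 3 items.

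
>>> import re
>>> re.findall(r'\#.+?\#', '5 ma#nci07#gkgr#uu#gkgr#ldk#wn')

['#nci07#', '#uu#', '#ldk#']

No capturing groups, so `findall` returns the 3 full match strings.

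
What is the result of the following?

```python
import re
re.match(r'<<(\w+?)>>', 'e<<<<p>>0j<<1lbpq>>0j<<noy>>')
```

`re.match` won't scan ahead — the pattern has to work from the very first character.
Here the string doesn't start with a match, so the call returns None.

None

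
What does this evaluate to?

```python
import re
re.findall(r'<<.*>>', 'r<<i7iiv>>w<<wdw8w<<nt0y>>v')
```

Since nothing is captured, `findall` lists the 1 matched substring directly.

['<<i7iiv>>w<<wdw8w<<nt0y>>']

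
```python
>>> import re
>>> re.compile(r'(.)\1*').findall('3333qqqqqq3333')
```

['3', 'q', '3']

A backreference is literal: `\1` must see the identical characters the first group matched.
With a single group, `findall` returns only what that group captured — 3 items.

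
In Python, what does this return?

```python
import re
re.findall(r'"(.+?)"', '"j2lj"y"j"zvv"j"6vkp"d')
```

A `+?`/`*?`/`{m,n}?` starts at its minimum and grows only as far as needed for what follows to match.
Walking the string: at [0:6] match '"j2lj"', group 1 = 'j2lj'; at [7:10] match '"j"', group 1 = 'j'; at [13:16] match '"j"', group 1 = 'j'.
`findall` collects group 1 from each match (3 total).

['j2lj', 'j', 'j']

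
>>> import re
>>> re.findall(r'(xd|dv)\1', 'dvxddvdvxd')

['dv']

A backreference is literal: `\1` must see the identical characters the first group matched.
Because there's exactly one group, `findall` drops the full match and keeps group 1 from the one hit.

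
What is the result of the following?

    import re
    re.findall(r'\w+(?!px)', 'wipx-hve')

The negative lookahead/lookbehind blocks any match where the forbidden context is present.
Matches: at [0:4] → 'wipx'; at [5:8] → 'hve'.
No capturing groups, so `findall` returns the 2 full match strings.

['wipx', 'hve']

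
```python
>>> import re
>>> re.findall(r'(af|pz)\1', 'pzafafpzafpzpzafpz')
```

['af', 'pz']

`\1` is not a pattern — it's the concrete string captured by group 1, re-applied verbatim.
Matches: at [2:6] match 'afaf', group 1 = 'af'; at [10:14] match 'pzpz', group 1 = 'pz'.
One capturing group, so `findall` returns just the captured substring from each match — 2 in all.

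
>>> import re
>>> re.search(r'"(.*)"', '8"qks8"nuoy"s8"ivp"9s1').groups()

('qks8"nuoy"s8"ivp',)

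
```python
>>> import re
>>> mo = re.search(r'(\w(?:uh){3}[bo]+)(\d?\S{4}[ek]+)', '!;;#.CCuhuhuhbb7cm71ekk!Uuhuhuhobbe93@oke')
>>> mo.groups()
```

('Cuhuhuhbb', '7cm71ekk')

This matches a word character, then the literal 'uh' repeated 3 times, then one or more of one of [bo] (captured); then optionally a digit, then exactly 4 of a non-whitespace character, then one or more of one of [ek] (captured).
`search` walks the string left to right and returns the first match it finds.
The match spans [6:23] → 'Cuhuhuhbb7cm71ekk'.
Captured: group 1 = 'Cuhuhuhbb', group 2 = '7cm71ekk'.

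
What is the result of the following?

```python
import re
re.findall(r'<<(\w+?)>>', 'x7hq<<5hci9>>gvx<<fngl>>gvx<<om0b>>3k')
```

['5hci9', 'fngl', 'om0b']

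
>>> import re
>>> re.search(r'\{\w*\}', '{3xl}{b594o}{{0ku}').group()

'{3xl}'

`search` walks the string left to right and returns the first match it finds.
The match spans [0:5] → '{3xl}'.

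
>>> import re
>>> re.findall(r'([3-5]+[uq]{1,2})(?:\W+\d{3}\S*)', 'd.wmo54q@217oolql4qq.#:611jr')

['54q']

The pattern matches one or more of a character in [3-5], then 1 to 2 of one of [uq] (captured); then one or more of a non-word character, then exactly 3 of a digit, then zero or more of a non-whitespace character (non-capturing group).
Matches: at [5:28] match '54q@217oolql4qq.#:611jr', group 1 = '54q'.
`findall` collects group 1 from the one match (1 total).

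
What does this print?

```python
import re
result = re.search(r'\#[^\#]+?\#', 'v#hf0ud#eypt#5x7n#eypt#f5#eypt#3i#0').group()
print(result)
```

#hf0ud#

The match spans [1:8] → '#hf0ud#'.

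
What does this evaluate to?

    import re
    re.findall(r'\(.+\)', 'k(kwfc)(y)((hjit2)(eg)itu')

With no groups in the pattern, `findall` gives back each whole match — 1 here.

['(kwfc)(y)((hjit2)(eg)']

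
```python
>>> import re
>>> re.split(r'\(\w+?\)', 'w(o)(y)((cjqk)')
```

Each match becomes a cut point; 4 segments remain.

['w', '', '(', '']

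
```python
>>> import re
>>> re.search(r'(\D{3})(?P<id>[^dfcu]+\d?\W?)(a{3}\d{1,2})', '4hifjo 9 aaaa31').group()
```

'hifjo 9 aaaa31'

The pattern matches exactly 3 of a non-digit (captured); then one or more of any character except [dfcu], then optionally a digit, then optionally a non-word character (captured as 'id'); then exactly 3 of a literal 'a', then 1 to 2 of a digit (captured).
Unlike `match`, `search` isn't anchored — it looks for the pattern anywhere in the string.
The match spans [1:15] → 'hifjo 9 aaaa31'.
Captured: group 1 = 'hif', group 2 = 'jo 9 a', group 3 = 'aaa31'.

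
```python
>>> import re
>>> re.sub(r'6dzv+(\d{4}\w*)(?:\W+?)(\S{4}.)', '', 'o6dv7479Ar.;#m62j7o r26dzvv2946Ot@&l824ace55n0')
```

'o6dv7479Ar.;#m62j7o r2ace55n0'

Pattern: the literal '6dz', then one or more of the literal 'v'; then exactly 4 of a digit, then zero or more of a word character (captured); then one or more of a non-word character (lazy) (non-capturing group); then exactly 4 of a non-whitespace character, then any character (captured).
Matches: at [22:39] → '6dzvv2946Ot@&l824'.
Every occurrence is swapped for ''.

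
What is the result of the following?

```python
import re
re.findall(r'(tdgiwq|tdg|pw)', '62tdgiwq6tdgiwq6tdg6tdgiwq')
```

Alternation tries branches left to right and keeps the first one that lets the overall match succeed at that position.
With a single group, `findall` returns only what that group captured — 4 items.

['tdgiwq', 'tdgiwq', 'tdg', 'tdgiwq']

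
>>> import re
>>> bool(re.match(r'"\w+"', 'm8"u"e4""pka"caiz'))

With `match`, the pattern is implicitly anchored at the beginning.
Here position 0 doesn't satisfy it, so the call returns None, and `bool(None)` is False.

False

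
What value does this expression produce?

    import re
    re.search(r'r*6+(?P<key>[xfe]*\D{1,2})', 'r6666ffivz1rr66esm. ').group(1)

The match spans [0:9] → 'r6666ffiv'.
Captured: group 1 = 'ffiv'.

'ffiv'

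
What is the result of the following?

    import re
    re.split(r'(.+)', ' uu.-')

Pattern: one or more of any character (captured).
Matches to split on: at [0:5] → ' uu.-'.
`re.split` interleaves the captured-group text with the surrounding fragments.

['', ' uu.-', '']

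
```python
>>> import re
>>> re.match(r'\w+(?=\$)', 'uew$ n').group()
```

'uew'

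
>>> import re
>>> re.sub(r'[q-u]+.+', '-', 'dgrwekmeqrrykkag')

'dg-'

This matches one or more of a character in [q-u]; then one or more of any character.
Matches: at [2:16] → 'rwekmeqrrykkag'.
Every occurrence is swapped for '-'.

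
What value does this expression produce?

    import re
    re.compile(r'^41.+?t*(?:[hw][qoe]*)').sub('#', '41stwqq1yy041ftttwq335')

This matches anchored at the start of the string; then the literal '41', then one or more of any character (lazy), then zero or more of the literal 't'; then one of [hw], then zero or more of one of [qoe] (non-capturing group).
Matches: at [0:7] → '41stwqq'.
`sub` substitutes '#' at each match site.

'#1yy041ftttwq335'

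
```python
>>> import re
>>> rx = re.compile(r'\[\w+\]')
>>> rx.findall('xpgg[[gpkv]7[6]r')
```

['[gpkv]', '[6]']

Matches: at [5:11] → '[gpkv]'; at [12:15] → '[6]'.
`findall` yields the raw match text (2 of them) because the pattern has no groups.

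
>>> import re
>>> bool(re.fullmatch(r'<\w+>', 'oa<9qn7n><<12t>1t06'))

`re.fullmatch` is like wrapping the pattern in `^…$` (in single-line mode).
Here the string isn't matched end-to-end, so the call returns None, and `bool(None)` is False.

False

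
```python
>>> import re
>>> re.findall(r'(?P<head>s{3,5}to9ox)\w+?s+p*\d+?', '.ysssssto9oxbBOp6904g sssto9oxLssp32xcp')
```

The pattern matches 3 to 5 of a literal 's', then the literal 'to9', then the literal 'ox' (captured as 'head'); then one or more of a word character (lazy), then one or more of the literal 's', then zero or more of the literal 'p'; then one or more of a digit (lazy).
Matches: at [22:35] match 'sssto9oxLssp3', group 1 = 'sssto9ox'.
One capturing group, so `findall` returns just the captured substring from the one match — 1 in all.

['sssto9ox']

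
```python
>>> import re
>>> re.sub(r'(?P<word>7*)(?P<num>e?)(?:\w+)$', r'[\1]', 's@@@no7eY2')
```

's@@@[]'

Pattern: zero or more of a literal '7' (captured as 'word'); then optionally a literal 'e' (captured as 'num'); then one or more of a word character (non-capturing group); then anchored at the end.
Matches: at [4:10] → 'no7eY2'.
`\1` in the replacement pulls in group 1's text for each match.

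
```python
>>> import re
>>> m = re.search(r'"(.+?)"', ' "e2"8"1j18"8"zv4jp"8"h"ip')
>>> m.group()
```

A non-greedy quantifier consumes as few characters as it can — just enough that the remainder of the pattern still matches from where it stops; whatever follows it matches normally.
The match spans [1:5] → '"e2"'.

'"e2"'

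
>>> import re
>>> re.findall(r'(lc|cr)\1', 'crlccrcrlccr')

['cr']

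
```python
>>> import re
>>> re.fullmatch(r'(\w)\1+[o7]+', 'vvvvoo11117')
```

`fullmatch` succeeds only if the pattern covers the string from start to end.
Here the string isn't matched end-to-end, so the call returns None.

None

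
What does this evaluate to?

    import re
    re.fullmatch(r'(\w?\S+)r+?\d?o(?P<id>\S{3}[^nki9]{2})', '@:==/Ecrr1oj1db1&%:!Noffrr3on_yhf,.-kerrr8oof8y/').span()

(0, 48)

For `fullmatch`, every character of the input must be accounted for by the pattern.
The match spans [0:48] → '@:==/Ecrr1oj1db1&%:!Noffrr3on_yhf,.-kerrr8oof8y/'.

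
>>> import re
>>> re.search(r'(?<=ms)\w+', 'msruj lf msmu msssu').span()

The positive lookaround only admits positions where the adjacent text matches; those characters stay outside the span.
`re.search` scans for the first position where the pattern succeeds.
The match spans [2:5] → 'ruj'.

(2, 5)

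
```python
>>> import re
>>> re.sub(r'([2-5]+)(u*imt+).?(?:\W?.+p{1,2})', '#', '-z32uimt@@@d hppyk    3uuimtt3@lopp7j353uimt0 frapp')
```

'-z#'

This matches one or more of a character in [2-5] (captured); then zero or more of the literal 'u', then the literal 'im', then one or more of the literal 't' (captured); then optionally any character; then optionally a non-word character, then one or more of any character, then 1 to 2 of the literal 'p' (non-capturing group).
Matches: at [2:51] → '32uimt@@@d hppyk    3uuimtt3@lopp7j353uimt0 frapp'.
Every occurrence is swapped for '#'.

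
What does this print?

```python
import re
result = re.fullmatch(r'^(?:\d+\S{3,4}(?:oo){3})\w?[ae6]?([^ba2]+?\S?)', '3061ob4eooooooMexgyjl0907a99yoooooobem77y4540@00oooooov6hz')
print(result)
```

None

`re.fullmatch` is like wrapping the pattern in `^…$` (in single-line mode).
Here there's no way to consume every character, so the call returns None.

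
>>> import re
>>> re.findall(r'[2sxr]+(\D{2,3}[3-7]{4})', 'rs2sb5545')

['sb5545']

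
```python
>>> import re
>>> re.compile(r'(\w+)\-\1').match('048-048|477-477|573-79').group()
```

'048-048'

A backreference is literal: `\1` must see the identical characters the first group matched.
`match` is anchored at position 0; if the pattern doesn't fit there, it returns None.
The match spans [0:7] → '048-048'.
Captured: group 1 = '048'.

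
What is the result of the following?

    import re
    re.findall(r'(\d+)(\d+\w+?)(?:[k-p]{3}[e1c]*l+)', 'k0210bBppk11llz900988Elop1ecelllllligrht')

[('021', '0bB'), ('90098', '8E')]

A `+?`/`*?`/`{m,n}?` starts at its minimum and grows only as far as needed for what follows to match.
With 2 capturing groups, `findall` returns a 2-tuple per match.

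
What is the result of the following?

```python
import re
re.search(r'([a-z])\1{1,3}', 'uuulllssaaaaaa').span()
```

(0, 3)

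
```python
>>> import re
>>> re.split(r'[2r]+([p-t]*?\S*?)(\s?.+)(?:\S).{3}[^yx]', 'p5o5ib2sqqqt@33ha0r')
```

['p5o5ib', '', 'sqqqt@3', '']

Because the quantifier is non-greedy, it stops expanding at the earliest point where the rest of the pattern can succeed.
Because the pattern has a capturing group, `split` also inserts each captured text between the pieces.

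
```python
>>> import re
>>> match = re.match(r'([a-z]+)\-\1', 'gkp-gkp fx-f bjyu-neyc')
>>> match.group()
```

The backreference `\1` re-matches whatever the first group consumed, character for character.
With `match`, the pattern is implicitly anchored at the beginning.
The match spans [0:7] → 'gkp-gkp'.
Captured: group 1 = 'gkp'.

'gkp-gkp'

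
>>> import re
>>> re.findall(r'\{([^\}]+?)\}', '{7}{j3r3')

['7']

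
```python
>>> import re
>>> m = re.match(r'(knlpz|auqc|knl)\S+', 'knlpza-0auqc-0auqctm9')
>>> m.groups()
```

('knlpz',)

The match spans [0:21] → 'knlpza-0auqc-0auqctm9'.
Captured: group 1 = 'knlpz'.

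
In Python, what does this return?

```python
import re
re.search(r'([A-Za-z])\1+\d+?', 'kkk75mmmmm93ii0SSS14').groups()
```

('k',)

The match spans [0:4] → 'kkk7'.
Captured: group 1 = 'k'.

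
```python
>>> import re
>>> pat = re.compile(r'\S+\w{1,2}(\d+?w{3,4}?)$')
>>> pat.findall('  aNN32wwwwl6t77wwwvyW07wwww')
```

['7wwww']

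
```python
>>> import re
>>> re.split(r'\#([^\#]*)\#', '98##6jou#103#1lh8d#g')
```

['98', '', '6jou', '103', '1lh8d#g']

The group in the pattern means `split` returns the separators' captures alongside the pieces.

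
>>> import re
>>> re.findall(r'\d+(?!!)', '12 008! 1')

['12', '00', '1']

The negative lookahead/lookbehind blocks any match where the forbidden context is present.
Walking the string: at [0:2] → '12'; at [3:5] → '00'; at [8:9] → '1'.
`findall` yields the raw match text (3 of them) because the pattern has no groups.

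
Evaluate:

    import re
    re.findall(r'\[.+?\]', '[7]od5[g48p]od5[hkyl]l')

`findall` yields the raw match text (3 of them) because the pattern has no groups.

['[7]', '[g48p]', '[hkyl]']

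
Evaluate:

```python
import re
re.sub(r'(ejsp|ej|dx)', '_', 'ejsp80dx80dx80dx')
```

Alternation tries branches left to right and keeps the first one that lets the overall match succeed at that position.
Matches: at [0:4] → 'ejsp'; at [6:8] → 'dx'; at [10:12] → 'dx'; at [14:16] → 'dx'.
Each match is replaced by '_'.

'_80_80_80_'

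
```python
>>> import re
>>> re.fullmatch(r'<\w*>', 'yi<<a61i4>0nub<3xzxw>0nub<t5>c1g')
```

None

`re.fullmatch` is like wrapping the pattern in `^…$` (in single-line mode).
Here the pattern can't cover the whole string, so the call returns None.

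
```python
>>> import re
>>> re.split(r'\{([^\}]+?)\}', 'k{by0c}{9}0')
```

Matches to split on: at [1:7] → '{by0c}'; at [7:10] → '{9}'.
`re.split` interleaves the captured-group text with the surrounding fragments.

['k', 'by0c', '', '9', '0']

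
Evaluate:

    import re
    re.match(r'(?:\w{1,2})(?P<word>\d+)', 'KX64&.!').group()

`re.match` won't scan ahead — the pattern has to work from the very first character.
The match spans [0:4] → 'KX64'.

'KX64'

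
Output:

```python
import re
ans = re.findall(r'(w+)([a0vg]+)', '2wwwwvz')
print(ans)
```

The pattern matches one or more of a literal 'w' (captured); then one or more of one of [a0vg] (captured).
Walking the string: at [1:6] match 'wwwwv', groups = ('wwww', 'v').
With 2 capturing groups, `findall` returns a 2-tuple per match.

[('wwww', 'v')]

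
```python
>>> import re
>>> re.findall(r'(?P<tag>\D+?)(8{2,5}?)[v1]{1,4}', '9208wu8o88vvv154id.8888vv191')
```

This matches one or more of a non-digit (lazy) (captured as 'tag'); then 2 to 5 of a literal '8' (lazy) (captured); then 1 to 4 of one of [v1].
2 groups means each result is a tuple of 2 captured strings — 2 here.

[('o', '88'), ('id.', '8888')]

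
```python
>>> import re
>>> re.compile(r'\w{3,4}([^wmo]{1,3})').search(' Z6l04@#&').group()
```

The pattern matches 3 to 4 of a word character; then 1 to 3 of any character except [wmo] (captured).
Unlike `match`, `search` isn't anchored — it looks for the pattern anywhere in the string.
The match spans [1:8] → 'Z6l04@#'.
Captured: group 1 = '4@#'.

'Z6l04@#'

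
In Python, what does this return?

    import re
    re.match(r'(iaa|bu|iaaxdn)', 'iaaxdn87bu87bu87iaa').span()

(0, 3)

Alternation isn't longest-match — the leftmost alternative that fits at this position is chosen.
`match` is anchored at position 0; if the pattern doesn't fit there, it returns None.
The match spans [0:3] → 'iaa'.
Captured: group 1 = 'iaa'.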